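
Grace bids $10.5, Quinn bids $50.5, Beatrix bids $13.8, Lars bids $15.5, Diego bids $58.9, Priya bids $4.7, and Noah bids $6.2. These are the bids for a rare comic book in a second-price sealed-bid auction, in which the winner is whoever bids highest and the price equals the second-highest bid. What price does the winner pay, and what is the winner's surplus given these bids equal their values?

Price $50.5; surplus $8.4.

Bids in descending order: Diego $58.9; Quinn $50.5; Lars $15.5; Beatrix $13.8; Grace $10.5; Noah $6.2; Priya $4.7.
Diego is the highest bidder, so Diego wins.
Under the second-price rule, the price is the second-highest bid: $50.5.
Surplus = $58.9 − $50.5 = $8.4.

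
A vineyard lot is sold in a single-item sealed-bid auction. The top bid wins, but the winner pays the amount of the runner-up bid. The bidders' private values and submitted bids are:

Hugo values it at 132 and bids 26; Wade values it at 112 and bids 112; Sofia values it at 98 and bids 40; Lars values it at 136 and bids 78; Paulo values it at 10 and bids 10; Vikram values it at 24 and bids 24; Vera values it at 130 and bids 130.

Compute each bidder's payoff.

Ranking the bids: Vera 130 > Wade 112 > Lars 78 > Sofia 40 > Hugo 26 > Vikram 24 > Paulo 10.
Vera has the top bid and wins; the price is the second-highest bid, 112.
Vera's payoff = 130 − 112 = 18. All other bidders lose, so their payoff is 0.

Payoffs: Hugo 0, Wade 0, Sofia 0, Lars 0, Paulo 0, Vikram 0, Vera 18.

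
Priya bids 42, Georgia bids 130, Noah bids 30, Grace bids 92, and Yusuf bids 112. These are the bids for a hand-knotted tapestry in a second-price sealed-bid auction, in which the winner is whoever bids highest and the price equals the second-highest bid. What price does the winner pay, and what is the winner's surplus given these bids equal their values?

Ordered from highest: Georgia 130 > Yusuf 112 > Grace 92 > Priya 42 > Noah 30.
Georgia is the highest bidder, so Georgia wins.
Under the second-price rule, the price is the second-highest bid: 112.
Surplus = 130 − 112 = 18.

The winner pays 112 for a surplus of 18.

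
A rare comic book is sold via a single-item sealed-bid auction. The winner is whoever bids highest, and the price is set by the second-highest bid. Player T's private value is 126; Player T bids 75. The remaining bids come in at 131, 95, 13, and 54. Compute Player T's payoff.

Highest competing bid: 131.
Player T's bid 75 is not the highest, so Player T loses, pays nothing, and earns zero payoff.

Player T's payoff: 0.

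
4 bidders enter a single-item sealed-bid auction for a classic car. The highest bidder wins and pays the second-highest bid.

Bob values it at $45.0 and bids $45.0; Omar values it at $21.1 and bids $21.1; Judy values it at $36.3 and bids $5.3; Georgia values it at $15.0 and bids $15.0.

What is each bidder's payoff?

Ordered from highest: Bob $45.0; Omar $21.1; Georgia $15.0; Judy $5.3.
Bob has the top bid and wins; the price is the second-highest bid, $21.1.
Bob's payoff = $45.0 − $21.1 = $23.9. All other bidders lose, so their payoff is 0.

Payoffs: Bob $23.9, Omar $0.0, Judy $0.0, Georgia $0.0.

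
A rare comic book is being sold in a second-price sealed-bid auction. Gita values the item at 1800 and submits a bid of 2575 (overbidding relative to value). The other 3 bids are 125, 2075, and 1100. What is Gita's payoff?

Highest competing bid: 2075.
Gita's bid 2575 is the highest overall, so Gita wins and pays the second-highest bid, 2075.
Payoff = value − price = 1800 − 2075 = -275.

-275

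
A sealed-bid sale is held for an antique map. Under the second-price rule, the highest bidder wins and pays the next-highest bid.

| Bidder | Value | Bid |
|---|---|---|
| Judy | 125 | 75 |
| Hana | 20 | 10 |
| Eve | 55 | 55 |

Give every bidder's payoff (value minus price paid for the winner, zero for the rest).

Judy 70, Hana 0, Eve 0.

Sorted high to low: Judy 75; Eve 55; Hana 10.
Judy has the top bid and wins; the price is the second-highest bid, 55.
Judy's payoff = 125 − 55 = 70. All other bidders lose, so their payoff is 0.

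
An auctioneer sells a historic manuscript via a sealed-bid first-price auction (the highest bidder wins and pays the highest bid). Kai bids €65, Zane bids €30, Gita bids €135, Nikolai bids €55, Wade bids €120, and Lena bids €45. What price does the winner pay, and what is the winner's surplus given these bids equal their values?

Ranking the bids: Gita €135, then Wade €120, then Kai €65, then Nikolai €55, then Lena €45, then Zane €30.
Gita is the highest bidder, so Gita wins.
Under the first-price rule, the price is the highest bid: €135.
Surplus = €135 − €135 = €0.

The winner pays €135 for a surplus of €0.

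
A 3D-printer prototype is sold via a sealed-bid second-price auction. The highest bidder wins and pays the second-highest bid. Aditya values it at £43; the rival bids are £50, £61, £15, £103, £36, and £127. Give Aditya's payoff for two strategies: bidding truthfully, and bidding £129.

The highest competing bid is £127.
Bidding truthfully at £43: the top bid is £127 (a rival), so Aditya loses. Payoff = £0.
Bidding £129: Aditya has the top bid, wins, and pays the second-highest bid £127. Payoff = £43 − £127 = -£84.
This is the dominant-strategy logic: truthful bidding weakly beats any alternative.

Truthful: £0; alternative: -£84.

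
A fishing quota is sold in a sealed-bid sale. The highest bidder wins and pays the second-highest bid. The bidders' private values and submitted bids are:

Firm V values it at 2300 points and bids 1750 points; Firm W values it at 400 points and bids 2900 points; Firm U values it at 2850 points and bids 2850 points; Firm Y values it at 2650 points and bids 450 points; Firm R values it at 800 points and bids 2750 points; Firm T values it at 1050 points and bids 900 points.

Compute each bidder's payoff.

Firm V 0 points, Firm W -2450 points, Firm U 0 points, Firm Y 0 points, Firm R 0 points, Firm T 0 points.

Bids in descending order: Firm W 2900 points, then Firm U 2850 points, then Firm R 2750 points, then Firm V 1750 points, then Firm T 900 points, then Firm Y 450 points.
Firm W has the top bid and wins; the price is the second-highest bid, 2850 points.
Firm W's payoff = 400 points − 2850 points = -2450 points. All other bidders lose, so their payoff is 0.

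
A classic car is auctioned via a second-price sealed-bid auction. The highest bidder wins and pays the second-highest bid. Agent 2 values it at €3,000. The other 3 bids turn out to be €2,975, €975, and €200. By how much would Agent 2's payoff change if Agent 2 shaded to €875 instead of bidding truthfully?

Payoff change: -€25.

The highest competing bid is €2,975.
Bidding truthfully at €3,000: Agent 2 has the top bid, wins, and pays the second-highest bid €2,975. Payoff = €3,000 − €2,975 = €25.
Bidding €875: the top bid is €2,975 (a rival), so Agent 2 loses. Payoff = €0.
Change = €0 − €25 = -€25.
This is the dominant-strategy logic: truthful bidding weakly beats any alternative.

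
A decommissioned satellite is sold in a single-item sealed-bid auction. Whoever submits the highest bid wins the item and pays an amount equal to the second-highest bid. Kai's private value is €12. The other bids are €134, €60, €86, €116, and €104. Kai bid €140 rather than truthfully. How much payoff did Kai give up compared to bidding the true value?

€122

The highest competing bid is €134.
Bidding truthfully at €12: the top bid is €134 (a rival), so Kai loses. Payoff = €0.
Bidding €140: Kai has the top bid, wins, and pays the second-highest bid €134. Payoff = €12 − €134 = -€122.
Regret = truthful payoff − actual payoff = €0 − -€122 = €122.
This is the dominant-strategy logic: truthful bidding weakly beats any alternative.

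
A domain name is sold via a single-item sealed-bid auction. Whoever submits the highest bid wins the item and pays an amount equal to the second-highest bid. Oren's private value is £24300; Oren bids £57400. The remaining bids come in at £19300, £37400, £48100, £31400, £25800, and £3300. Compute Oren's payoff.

Highest competing bid: £48100.
Oren's bid £57400 is the highest overall, so Oren wins and pays the second-highest bid, £48100.
Payoff = value − price = £24300 − £48100 = -£23800.
Overbidding won the item at a price above value — truthful bidding would have avoided this loss.

Payoff = -£23800.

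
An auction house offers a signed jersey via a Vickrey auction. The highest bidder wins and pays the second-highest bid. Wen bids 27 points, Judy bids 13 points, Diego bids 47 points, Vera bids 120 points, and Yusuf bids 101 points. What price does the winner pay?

101 points

Ordered from highest: Vera 120 points; Yusuf 101 points; Diego 47 points; Wen 27 points; Judy 13 points.
Vera has the highest bid, so Vera wins.
The second-highest bid is 101 points, so that is what Vera pays.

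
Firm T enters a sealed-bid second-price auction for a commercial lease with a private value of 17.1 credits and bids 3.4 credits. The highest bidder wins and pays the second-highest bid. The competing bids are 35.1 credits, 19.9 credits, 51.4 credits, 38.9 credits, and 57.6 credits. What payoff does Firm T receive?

Highest competing bid: 57.6 credits.
Firm T's bid 3.4 credits is not the highest, so Firm T loses, pays nothing, and earns zero payoff.

Firm T's payoff: 0.0 credits.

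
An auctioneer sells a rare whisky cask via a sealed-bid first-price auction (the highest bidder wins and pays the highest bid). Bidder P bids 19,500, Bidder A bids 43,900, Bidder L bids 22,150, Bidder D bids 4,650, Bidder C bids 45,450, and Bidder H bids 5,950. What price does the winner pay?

45,450

Ranking the bids: Bidder C 45,450, then Bidder A 43,900, then Bidder L 22,150, then Bidder P 19,500, then Bidder H 5,950, then Bidder D 4,650.
Bidder C is the highest bidder, so Bidder C wins.
Under the first-price rule, the price is the highest bid: 45,450.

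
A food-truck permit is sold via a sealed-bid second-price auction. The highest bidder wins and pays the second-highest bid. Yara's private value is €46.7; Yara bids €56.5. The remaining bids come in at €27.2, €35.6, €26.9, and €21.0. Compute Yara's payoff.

Highest competing bid: €35.6.
Yara's bid €56.5 is the highest overall, so Yara wins and pays the second-highest bid, €35.6.
Payoff = value − price = €46.7 − €35.6 = €11.1.

Payoff = €11.1.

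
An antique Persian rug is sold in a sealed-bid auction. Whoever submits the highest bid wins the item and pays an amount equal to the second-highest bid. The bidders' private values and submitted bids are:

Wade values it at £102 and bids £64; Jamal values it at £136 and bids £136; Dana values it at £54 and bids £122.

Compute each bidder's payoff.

Bids in descending order: Jamal £136, then Dana £122, then Wade £64.
Jamal has the top bid and wins; the price is the second-highest bid, £122.
Jamal's payoff = £136 − £122 = £14. All other bidders lose, so their payoff is 0.

Wade £0, Jamal £14, Dana £0.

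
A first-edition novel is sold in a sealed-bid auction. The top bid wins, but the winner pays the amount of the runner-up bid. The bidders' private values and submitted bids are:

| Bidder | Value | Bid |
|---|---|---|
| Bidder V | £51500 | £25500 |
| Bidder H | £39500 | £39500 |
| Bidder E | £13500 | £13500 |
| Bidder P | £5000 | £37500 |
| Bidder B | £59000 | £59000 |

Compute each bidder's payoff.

Bids in descending order: Bidder B £59000 > Bidder H £39500 > Bidder P £37500 > Bidder V £25500 > Bidder E £13500.
Bidder B has the top bid and wins; the price is the second-highest bid, £39500.
Bidder B's payoff = £59000 − £39500 = £19500. All other bidders lose, so their payoff is 0.

Payoffs: Bidder V £0, Bidder H £0, Bidder E £0, Bidder P £0, Bidder B £19500.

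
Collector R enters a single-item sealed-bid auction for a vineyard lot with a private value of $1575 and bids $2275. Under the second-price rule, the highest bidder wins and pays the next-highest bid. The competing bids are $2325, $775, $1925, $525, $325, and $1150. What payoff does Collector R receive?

Payoff = $0.

Highest competing bid: $2325.
Collector R's bid $2275 is not the highest, so Collector R loses, pays nothing, and earns zero payoff.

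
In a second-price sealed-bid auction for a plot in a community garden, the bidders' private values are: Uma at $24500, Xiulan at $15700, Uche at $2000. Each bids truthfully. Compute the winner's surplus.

Ranking the bids: Uma $24500; Xiulan $15700; Uche $2000.
Uma wins with the top bid and pays the second-highest, $15700.
Surplus = $24500 − $15700 = $8800.

Winner's surplus: $8800.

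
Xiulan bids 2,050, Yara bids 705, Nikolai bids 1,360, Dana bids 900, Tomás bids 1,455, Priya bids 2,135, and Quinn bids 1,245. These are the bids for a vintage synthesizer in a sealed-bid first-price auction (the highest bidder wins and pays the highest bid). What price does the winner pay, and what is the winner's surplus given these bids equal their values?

Ranking the bids: Priya 2,135; Xiulan 2,050; Tomás 1,455; Nikolai 1,360; Quinn 1,245; Dana 900; Yara 705.
Priya is the highest bidder, so Priya wins.
Under the first-price rule, the price is the highest bid: 2,135.
Surplus = 2,135 − 2,135 = 0.

Price 2,135; surplus 0.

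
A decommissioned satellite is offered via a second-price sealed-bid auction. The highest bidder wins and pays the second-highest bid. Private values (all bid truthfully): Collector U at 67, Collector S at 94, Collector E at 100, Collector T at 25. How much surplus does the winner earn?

Bids in descending order: Collector E 100; Collector S 94; Collector U 67; Collector T 25.
Collector E wins with the top bid and pays the second-highest, 94.
Surplus = 100 − 94 = 6.

6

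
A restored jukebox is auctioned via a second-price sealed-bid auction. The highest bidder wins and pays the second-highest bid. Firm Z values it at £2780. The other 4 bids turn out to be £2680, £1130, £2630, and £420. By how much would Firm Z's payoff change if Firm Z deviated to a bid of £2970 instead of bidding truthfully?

The highest competing bid is £2680.
Bidding truthfully at £2780: Firm Z has the top bid, wins, and pays the second-highest bid £2680. Payoff = £2780 − £2680 = £100.
Bidding £2970: Firm Z has the top bid, wins, and pays the second-highest bid £2680. Payoff = £2780 − £2680 = £100.
Change = £100 − £100 = £0.

Change in payoff: £0.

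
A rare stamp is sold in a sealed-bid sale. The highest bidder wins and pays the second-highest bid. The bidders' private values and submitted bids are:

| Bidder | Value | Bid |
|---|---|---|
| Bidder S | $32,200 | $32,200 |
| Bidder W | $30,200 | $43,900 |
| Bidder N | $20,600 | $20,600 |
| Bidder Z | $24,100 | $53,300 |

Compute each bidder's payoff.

Bids in descending order: Bidder Z $53,300 > Bidder W $43,900 > Bidder S $32,200 > Bidder N $20,600.
Bidder Z has the top bid and wins; the price is the second-highest bid, $43,900.
Bidder Z's payoff = $24,100 − $43,900 = -$19,800. All other bidders lose, so their payoff is 0.

Bidder S $0, Bidder W $0, Bidder N $0, Bidder Z -$19,800.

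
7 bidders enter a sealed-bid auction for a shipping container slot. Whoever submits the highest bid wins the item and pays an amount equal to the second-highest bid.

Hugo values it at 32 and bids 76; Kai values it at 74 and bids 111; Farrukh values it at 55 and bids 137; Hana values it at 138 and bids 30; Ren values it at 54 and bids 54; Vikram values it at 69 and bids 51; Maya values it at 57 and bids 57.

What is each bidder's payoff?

Bids in descending order: Farrukh 137, then Kai 111, then Hugo 76, then Maya 57, then Ren 54, then Vikram 51, then Hana 30.
Farrukh has the top bid and wins; the price is the second-highest bid, 111.
Farrukh's payoff = 55 − 111 = -56. All other bidders lose, so their payoff is 0.

Payoffs: Hugo 0, Kai 0, Farrukh -56, Hana 0, Ren 0, Vikram 0, Maya 0.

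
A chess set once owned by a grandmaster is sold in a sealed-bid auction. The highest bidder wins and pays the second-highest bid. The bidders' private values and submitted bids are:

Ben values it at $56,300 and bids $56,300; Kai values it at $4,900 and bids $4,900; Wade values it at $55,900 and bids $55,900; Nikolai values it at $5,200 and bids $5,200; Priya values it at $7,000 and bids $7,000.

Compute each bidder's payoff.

Ben $400, Kai $0, Wade $0, Nikolai $0, Priya $0.

Ordered from highest: Ben $56,300 > Wade $55,900 > Priya $7,000 > Nikolai $5,200 > Kai $4,900.
Ben has the top bid and wins; the price is the second-highest bid, $55,900.
Ben's payoff = $56,300 − $55,900 = $400. All other bidders lose, so their payoff is 0.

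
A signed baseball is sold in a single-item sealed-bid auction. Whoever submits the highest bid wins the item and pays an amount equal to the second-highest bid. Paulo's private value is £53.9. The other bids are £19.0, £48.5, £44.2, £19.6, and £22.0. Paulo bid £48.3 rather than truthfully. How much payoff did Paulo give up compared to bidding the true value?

The highest competing bid is £48.5.
Bidding truthfully at £53.9: Paulo has the top bid, wins, and pays the second-highest bid £48.5. Payoff = £53.9 − £48.5 = £5.4.
Bidding £48.3: the top bid is £48.5 (a rival), so Paulo loses. Payoff = £0.0.
Regret = truthful payoff − actual payoff = £5.4 − £0.0 = £5.4.

£5.4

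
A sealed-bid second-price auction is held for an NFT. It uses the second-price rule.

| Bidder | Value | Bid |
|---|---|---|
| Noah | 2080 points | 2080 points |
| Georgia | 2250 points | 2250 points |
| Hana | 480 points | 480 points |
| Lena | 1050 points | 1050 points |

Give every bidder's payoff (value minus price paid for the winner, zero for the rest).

Bids in descending order: Georgia 2250 points, then Noah 2080 points, then Lena 1050 points, then Hana 480 points.
Georgia has the top bid and wins; the price is the second-highest bid, 2080 points.
Georgia's payoff = 2250 points − 2080 points = 170 points. All other bidders lose, so their payoff is 0.

Payoffs: Noah 0 points, Georgia 170 points, Hana 0 points, Lena 0 points.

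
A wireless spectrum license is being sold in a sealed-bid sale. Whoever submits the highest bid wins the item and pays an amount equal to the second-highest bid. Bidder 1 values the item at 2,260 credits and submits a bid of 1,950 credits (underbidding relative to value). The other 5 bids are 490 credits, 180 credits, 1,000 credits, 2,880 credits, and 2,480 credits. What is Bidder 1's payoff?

Highest competing bid: 2,880 credits.
Bidder 1's bid 1,950 credits is not the highest, so Bidder 1 loses, pays nothing, and earns zero payoff.

The bidder's payoff: 0 credits.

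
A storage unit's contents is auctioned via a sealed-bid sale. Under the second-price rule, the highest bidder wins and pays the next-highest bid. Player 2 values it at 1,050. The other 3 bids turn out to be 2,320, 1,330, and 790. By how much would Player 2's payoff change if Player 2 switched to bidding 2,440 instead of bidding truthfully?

The highest competing bid is 2,320.
Bidding truthfully at 1,050: the top bid is 2,320 (a rival), so Player 2 loses. Payoff = 0.
Bidding 2,440: Player 2 has the top bid, wins, and pays the second-highest bid 2,320. Payoff = 1,050 − 2,320 = -1,270.
Change = -1,270 − 0 = -1,270.
This is the dominant-strategy logic: truthful bidding weakly beats any alternative.

-1,270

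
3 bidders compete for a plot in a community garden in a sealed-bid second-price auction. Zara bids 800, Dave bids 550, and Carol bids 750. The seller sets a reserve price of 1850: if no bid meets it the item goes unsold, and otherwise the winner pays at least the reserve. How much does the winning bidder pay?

unsold

Bids in descending order: Zara 800, then Carol 750, then Dave 550.
The top bid 800 is below the reserve 1850, so the item goes unsold and nothing is paid.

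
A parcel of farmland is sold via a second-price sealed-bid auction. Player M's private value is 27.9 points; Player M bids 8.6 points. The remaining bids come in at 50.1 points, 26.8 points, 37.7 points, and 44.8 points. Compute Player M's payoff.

Highest competing bid: 50.1 points.
Player M's bid 8.6 points is not the highest, so Player M loses, pays nothing, and earns zero payoff.

Player M's payoff: 0.0 points.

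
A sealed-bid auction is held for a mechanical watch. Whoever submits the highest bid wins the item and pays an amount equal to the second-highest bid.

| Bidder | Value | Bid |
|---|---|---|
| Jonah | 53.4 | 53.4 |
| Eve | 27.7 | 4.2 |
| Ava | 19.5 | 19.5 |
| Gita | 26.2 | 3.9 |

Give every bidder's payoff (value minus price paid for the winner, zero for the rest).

Ordered from highest: Jonah 53.4 > Ava 19.5 > Eve 4.2 > Gita 3.9.
Jonah has the top bid and wins; the price is the second-highest bid, 19.5.
Jonah's payoff = 53.4 − 19.5 = 33.9. All other bidders lose, so their payoff is 0.

Payoffs: Jonah 33.9, Eve 0.0, Ava 0.0, Gita 0.0.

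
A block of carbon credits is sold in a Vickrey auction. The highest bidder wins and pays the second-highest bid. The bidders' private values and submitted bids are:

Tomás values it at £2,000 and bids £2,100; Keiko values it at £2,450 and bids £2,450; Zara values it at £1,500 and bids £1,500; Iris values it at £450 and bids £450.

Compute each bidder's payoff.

Ranking the bids: Keiko £2,450; Tomás £2,100; Zara £1,500; Iris £450.
Keiko has the top bid and wins; the price is the second-highest bid, £2,100.
Keiko's payoff = £2,450 − £2,100 = £350. All other bidders lose, so their payoff is 0.

Tomás £0, Keiko £350, Zara £0, Iris £0.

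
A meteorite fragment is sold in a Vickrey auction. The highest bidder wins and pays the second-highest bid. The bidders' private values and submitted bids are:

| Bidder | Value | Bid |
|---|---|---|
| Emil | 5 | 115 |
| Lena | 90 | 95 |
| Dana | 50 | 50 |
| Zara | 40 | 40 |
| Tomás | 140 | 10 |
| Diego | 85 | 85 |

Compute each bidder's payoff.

Ordered from highest: Emil 115; Lena 95; Diego 85; Dana 50; Zara 40; Tomás 10.
Emil has the top bid and wins; the price is the second-highest bid, 95.
Emil's payoff = 5 − 95 = -90. All other bidders lose, so their payoff is 0.

Payoffs: Emil -90, Lena 0, Dana 0, Zara 0, Tomás 0, Diego 0.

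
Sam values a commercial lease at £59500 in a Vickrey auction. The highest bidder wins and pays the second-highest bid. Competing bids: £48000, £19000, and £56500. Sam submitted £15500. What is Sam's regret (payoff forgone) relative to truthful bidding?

Payoff forgone: £3000.

The highest competing bid is £56500.
Bidding truthfully at £59500: Sam has the top bid, wins, and pays the second-highest bid £56500. Payoff = £59500 − £56500 = £3000.
Bidding £15500: the top bid is £56500 (a rival), so Sam loses. Payoff = £0.
Regret = truthful payoff − actual payoff = £3000 − £0 = £3000.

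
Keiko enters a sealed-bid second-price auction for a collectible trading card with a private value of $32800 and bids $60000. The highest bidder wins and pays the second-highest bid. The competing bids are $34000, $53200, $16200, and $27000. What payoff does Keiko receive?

Highest competing bid: $53200.
Keiko's bid $60000 is the highest overall, so Keiko wins and pays the second-highest bid, $53200.
Payoff = value − price = $32800 − $53200 = -$20400.
Overbidding won the item at a price above value — truthful bidding would have avoided this loss.

-$20400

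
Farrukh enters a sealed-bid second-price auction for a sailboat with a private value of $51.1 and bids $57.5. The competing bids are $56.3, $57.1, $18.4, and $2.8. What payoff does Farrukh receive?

Payoff = -$6.0.

Highest competing bid: $57.1.
Farrukh's bid $57.5 is the highest overall, so Farrukh wins and pays the second-highest bid, $57.1.
Payoff = value − price = $51.1 − $57.1 = -$6.0.
Overbidding won the item at a price above value — truthful bidding would have avoided this loss.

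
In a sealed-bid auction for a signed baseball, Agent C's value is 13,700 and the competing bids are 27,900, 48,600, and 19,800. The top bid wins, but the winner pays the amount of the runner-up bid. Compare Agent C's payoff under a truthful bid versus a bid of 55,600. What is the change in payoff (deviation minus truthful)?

Payoff change: -34,900.

The highest competing bid is 48,600.
Bidding truthfully at 13,700: the top bid is 48,600 (a rival), so Agent C loses. Payoff = 0.
Bidding 55,600: Agent C has the top bid, wins, and pays the second-highest bid 48,600. Payoff = 13,700 − 48,600 = -34,900.
Change = -34,900 − 0 = -34,900.
Deviating from a truthful bid can only lose payoff in a second-price auction — never gain.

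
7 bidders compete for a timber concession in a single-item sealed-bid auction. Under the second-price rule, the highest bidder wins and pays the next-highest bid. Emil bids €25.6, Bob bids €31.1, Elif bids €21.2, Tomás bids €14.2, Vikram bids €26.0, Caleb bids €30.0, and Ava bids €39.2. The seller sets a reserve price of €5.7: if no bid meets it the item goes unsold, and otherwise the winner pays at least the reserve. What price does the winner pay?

Sorted high to low: Ava €39.2, then Bob €31.1, then Caleb €30.0, then Vikram €26.0, then Emil €25.6, then Elif €21.2, then Tomás €14.2.
Ava has the highest bid, so Ava wins.
The second-highest bid is €31.1, which exceeds the reserve, so that sets the price.

Price paid: €31.1.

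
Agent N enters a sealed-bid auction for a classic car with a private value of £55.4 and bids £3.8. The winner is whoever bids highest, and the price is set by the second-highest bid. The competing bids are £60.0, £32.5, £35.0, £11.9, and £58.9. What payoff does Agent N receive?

Highest competing bid: £60.0.
Agent N's bid £3.8 is not the highest, so Agent N loses, pays nothing, and earns zero payoff.

Agent N's payoff: £0.0.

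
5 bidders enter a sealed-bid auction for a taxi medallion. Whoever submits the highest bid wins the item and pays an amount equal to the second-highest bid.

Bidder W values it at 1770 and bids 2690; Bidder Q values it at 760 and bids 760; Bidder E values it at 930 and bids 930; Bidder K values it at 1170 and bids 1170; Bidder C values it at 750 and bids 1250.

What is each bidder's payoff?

Ordered from highest: Bidder W 2690; Bidder C 1250; Bidder K 1170; Bidder E 930; Bidder Q 760.
Bidder W has the top bid and wins; the price is the second-highest bid, 1250.
Bidder W's payoff = 1770 − 1250 = 520. All other bidders lose, so their payoff is 0.

Payoffs: Bidder W 520, Bidder Q 0, Bidder E 0, Bidder K 0, Bidder C 0.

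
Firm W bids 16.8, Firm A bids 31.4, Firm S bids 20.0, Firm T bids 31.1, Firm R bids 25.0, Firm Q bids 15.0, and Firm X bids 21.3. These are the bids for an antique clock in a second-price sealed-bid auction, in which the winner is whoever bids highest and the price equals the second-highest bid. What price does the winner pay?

Sorted high to low: Firm A 31.4 > Firm T 31.1 > Firm R 25.0 > Firm X 21.3 > Firm S 20.0 > Firm W 16.8 > Firm Q 15.0.
Firm A is the highest bidder, so Firm A wins.
Under the second-price rule, the price is the second-highest bid: 31.1.

The winner pays 31.1.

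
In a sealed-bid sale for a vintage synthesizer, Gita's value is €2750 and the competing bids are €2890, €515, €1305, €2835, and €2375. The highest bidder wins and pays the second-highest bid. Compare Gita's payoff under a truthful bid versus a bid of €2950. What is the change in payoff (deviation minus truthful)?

The highest competing bid is €2890.
Bidding truthfully at €2750: the top bid is €2890 (a rival), so Gita loses. Payoff = €0.
Bidding €2950: Gita has the top bid, wins, and pays the second-highest bid €2890. Payoff = €2750 − €2890 = -€140.
Change = -€140 − €0 = -€140.

Change in payoff: -€140.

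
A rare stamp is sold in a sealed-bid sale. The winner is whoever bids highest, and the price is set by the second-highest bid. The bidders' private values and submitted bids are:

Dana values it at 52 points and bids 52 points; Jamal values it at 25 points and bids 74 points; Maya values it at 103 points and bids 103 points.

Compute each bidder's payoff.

Sorted high to low: Maya 103 points > Jamal 74 points > Dana 52 points.
Maya has the top bid and wins; the price is the second-highest bid, 74 points.
Maya's payoff = 103 points − 74 points = 29 points. All other bidders lose, so their payoff is 0.

Dana 0 points, Jamal 0 points, Maya 29 points.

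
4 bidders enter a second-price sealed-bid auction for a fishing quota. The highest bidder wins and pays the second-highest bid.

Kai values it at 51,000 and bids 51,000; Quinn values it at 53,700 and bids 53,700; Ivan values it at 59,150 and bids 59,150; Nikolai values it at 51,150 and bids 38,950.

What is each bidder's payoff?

Sorted high to low: Ivan 59,150 > Quinn 53,700 > Kai 51,000 > Nikolai 38,950.
Ivan has the top bid and wins; the price is the second-highest bid, 53,700.
Ivan's payoff = 59,150 − 53,700 = 5,450. All other bidders lose, so their payoff is 0.

Payoffs: Kai 0, Quinn 0, Ivan 5,450, Nikolai 0.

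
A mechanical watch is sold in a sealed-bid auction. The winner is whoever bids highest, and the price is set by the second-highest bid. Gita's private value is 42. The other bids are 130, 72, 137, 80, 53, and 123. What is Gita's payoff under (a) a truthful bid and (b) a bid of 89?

(a) 0  (b) 0

The highest competing bid is 137.
Bidding truthfully at 42: the top bid is 137 (a rival), so Gita loses. Payoff = 0.
Bidding 89: the top bid is 137 (a rival), so Gita loses. Payoff = 0.
The bid only affects whether you win, not the price — here both bids land on the same side of the top rival bid, so the deviation is payoff-neutral.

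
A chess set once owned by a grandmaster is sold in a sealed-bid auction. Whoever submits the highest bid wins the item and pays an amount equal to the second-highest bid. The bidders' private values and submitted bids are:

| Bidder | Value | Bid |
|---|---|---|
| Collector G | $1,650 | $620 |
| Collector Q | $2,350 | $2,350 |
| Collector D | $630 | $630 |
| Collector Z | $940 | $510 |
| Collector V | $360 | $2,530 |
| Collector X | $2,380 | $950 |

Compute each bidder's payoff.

Ranking the bids: Collector V $2,530; Collector Q $2,350; Collector X $950; Collector D $630; Collector G $620; Collector Z $510.
Collector V has the top bid and wins; the price is the second-highest bid, $2,350.
Collector V's payoff = $360 − $2,350 = -$1,990. All other bidders lose, so their payoff is 0.

Payoffs: Collector G $0, Collector Q $0, Collector D $0, Collector Z $0, Collector V -$1,990, Collector X $0.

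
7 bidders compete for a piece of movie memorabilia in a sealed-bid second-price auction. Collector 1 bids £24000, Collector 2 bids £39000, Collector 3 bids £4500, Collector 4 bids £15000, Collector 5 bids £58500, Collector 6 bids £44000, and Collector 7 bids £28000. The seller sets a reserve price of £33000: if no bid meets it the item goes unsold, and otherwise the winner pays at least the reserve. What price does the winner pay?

£44000

Sorted high to low: Collector 5 £58500, then Collector 6 £44000, then Collector 2 £39000, then Collector 7 £28000, then Collector 1 £24000, then Collector 4 £15000, then Collector 3 £4500.
Collector 5 has the highest bid, so Collector 5 wins.
The second-highest bid is £44000, which exceeds the reserve, so that sets the price.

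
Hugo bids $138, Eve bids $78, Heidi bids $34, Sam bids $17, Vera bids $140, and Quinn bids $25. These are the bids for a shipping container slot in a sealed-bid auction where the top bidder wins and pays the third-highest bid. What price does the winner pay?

Price paid: $78.

Bids in descending order: Vera $140 > Hugo $138 > Eve $78 > Heidi $34 > Quinn $25 > Sam $17.
Vera is the highest bidder, so Vera wins.
Under the third-price rule, the price is the third-highest bid: $78.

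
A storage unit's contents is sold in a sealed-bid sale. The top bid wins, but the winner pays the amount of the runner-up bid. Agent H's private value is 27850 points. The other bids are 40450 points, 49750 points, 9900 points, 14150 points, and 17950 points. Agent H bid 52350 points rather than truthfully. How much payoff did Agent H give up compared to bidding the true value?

The highest competing bid is 49750 points.
Bidding truthfully at 27850 points: the top bid is 49750 points (a rival), so Agent H loses. Payoff = 0 points.
Bidding 52350 points: Agent H has the top bid, wins, and pays the second-highest bid 49750 points. Payoff = 27850 points − 49750 points = -21900 points.
Regret = truthful payoff − actual payoff = 0 points − -21900 points = 21900 points.
This is the dominant-strategy logic: truthful bidding weakly beats any alternative.

Payoff forgone: 21900 points.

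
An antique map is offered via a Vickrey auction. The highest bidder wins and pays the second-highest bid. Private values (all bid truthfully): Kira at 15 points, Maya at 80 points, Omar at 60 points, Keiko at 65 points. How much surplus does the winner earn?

Surplus = 15 points.

Bids in descending order: Maya 80 points > Keiko 65 points > Omar 60 points > Kira 15 points.
Maya wins with the top bid and pays the second-highest, 65 points.
Surplus = 80 points − 65 points = 15 points.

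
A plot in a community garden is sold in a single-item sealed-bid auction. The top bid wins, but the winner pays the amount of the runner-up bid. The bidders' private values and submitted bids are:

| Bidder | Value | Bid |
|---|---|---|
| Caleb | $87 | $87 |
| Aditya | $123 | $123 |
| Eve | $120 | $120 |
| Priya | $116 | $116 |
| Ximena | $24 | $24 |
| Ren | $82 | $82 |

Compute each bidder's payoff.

Caleb $0, Aditya $3, Eve $0, Priya $0, Ximena $0, Ren $0.

Ordered from highest: Aditya $123 > Eve $120 > Priya $116 > Caleb $87 > Ren $82 > Ximena $24.
Aditya has the top bid and wins; the price is the second-highest bid, $120.
Aditya's payoff = $123 − $120 = $3. All other bidders lose, so their payoff is 0.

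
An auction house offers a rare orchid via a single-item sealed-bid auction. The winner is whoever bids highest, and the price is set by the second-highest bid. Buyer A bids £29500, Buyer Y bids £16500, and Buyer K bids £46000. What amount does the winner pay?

£29500

Ranking the bids: Buyer K £46000, then Buyer A £29500, then Buyer Y £16500.
Buyer K has the highest bid, so Buyer K wins.
The second-highest bid is £29500, so that is what Buyer K pays.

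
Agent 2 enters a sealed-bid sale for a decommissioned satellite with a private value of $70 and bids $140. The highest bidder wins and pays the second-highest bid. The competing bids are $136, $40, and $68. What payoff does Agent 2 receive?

Payoff = -$66.

Highest competing bid: $136.
Agent 2's bid $140 is the highest overall, so Agent 2 wins and pays the second-highest bid, $136.
Payoff = value − price = $70 − $136 = -$66.
Overbidding won the item at a price above value — truthful bidding would have avoided this loss.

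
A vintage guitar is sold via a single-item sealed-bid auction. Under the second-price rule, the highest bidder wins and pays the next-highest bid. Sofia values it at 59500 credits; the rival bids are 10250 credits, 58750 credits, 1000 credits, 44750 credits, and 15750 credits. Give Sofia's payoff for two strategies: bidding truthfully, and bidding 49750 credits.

The highest competing bid is 58750 credits.
Bidding truthfully at 59500 credits: Sofia has the top bid, wins, and pays the second-highest bid 58750 credits. Payoff = 59500 credits − 58750 credits = 750 credits.
Bidding 49750 credits: the top bid is 58750 credits (a rival), so Sofia loses. Payoff = 0 credits.
Deviating from a truthful bid can only lose payoff in a second-price auction — never gain.

Truthful: 750 credits; alternative: 0 credits.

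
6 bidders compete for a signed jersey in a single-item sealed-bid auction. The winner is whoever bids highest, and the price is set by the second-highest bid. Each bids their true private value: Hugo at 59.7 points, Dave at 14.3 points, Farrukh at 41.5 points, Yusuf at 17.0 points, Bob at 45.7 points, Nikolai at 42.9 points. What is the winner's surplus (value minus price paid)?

14.0 points

Bids in descending order: Hugo 59.7 points > Bob 45.7 points > Nikolai 42.9 points > Farrukh 41.5 points > Yusuf 17.0 points > Dave 14.3 points.
Hugo wins with the top bid and pays the second-highest, 45.7 points.
Surplus = 59.7 points − 45.7 points = 14.0 points.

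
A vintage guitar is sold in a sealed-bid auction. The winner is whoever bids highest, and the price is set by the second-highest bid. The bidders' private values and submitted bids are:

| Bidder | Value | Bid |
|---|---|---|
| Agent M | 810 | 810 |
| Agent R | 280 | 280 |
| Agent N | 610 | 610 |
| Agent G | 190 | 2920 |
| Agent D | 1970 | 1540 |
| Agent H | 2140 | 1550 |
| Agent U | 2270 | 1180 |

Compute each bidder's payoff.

Ranking the bids: Agent G 2920; Agent H 1550; Agent D 1540; Agent U 1180; Agent M 810; Agent N 610; Agent R 280.
Agent G has the top bid and wins; the price is the second-highest bid, 1550.
Agent G's payoff = 190 − 1550 = -1360. All other bidders lose, so their payoff is 0.

Agent M 0, Agent R 0, Agent N 0, Agent G -1360, Agent D 0, Agent H 0, Agent U 0.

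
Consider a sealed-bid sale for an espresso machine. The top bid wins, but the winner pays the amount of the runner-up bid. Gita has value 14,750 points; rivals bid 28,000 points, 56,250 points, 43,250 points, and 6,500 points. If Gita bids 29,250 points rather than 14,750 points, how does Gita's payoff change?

Payoff change: 0 points.

The highest competing bid is 56,250 points.
Bidding truthfully at 14,750 points: the top bid is 56,250 points (a rival), so Gita loses. Payoff = 0 points.
Bidding 29,250 points: the top bid is 56,250 points (a rival), so Gita loses. Payoff = 0 points.
Change = 0 points − 0 points = 0 points.
The bid only affects whether you win, not the price — here both bids land on the same side of the top rival bid, so the deviation is payoff-neutral.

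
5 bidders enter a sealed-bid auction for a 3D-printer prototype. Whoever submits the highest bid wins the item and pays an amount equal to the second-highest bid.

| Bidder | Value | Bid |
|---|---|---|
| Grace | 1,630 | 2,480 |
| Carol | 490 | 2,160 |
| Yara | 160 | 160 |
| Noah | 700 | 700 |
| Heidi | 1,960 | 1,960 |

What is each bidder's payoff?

Ranking the bids: Grace 2,480, then Carol 2,160, then Heidi 1,960, then Noah 700, then Yara 160.
Grace has the top bid and wins; the price is the second-highest bid, 2,160.
Grace's payoff = 1,630 − 2,160 = -530. All other bidders lose, so their payoff is 0.

Payoffs: Grace -530, Carol 0, Yara 0, Noah 0, Heidi 0.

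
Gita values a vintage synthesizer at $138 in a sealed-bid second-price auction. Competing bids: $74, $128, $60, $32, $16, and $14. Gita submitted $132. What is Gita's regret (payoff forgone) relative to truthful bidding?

The highest competing bid is $128.
Bidding truthfully at $138: Gita has the top bid, wins, and pays the second-highest bid $128. Payoff = $138 − $128 = $10.
Bidding $132: Gita has the top bid, wins, and pays the second-highest bid $128. Payoff = $138 − $128 = $10.
Regret = truthful payoff − actual payoff = $10 − $10 = $0.

$0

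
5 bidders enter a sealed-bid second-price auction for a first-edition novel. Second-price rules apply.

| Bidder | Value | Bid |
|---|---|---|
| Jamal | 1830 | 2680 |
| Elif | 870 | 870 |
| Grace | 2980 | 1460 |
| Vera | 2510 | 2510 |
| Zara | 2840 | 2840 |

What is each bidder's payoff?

Payoffs: Jamal 0, Elif 0, Grace 0, Vera 0, Zara 160.

Sorted high to low: Zara 2840, then Jamal 2680, then Vera 2510, then Grace 1460, then Elif 870.
Zara has the top bid and wins; the price is the second-highest bid, 2680.
Zara's payoff = 2840 − 2680 = 160. All other bidders lose, so their payoff is 0.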